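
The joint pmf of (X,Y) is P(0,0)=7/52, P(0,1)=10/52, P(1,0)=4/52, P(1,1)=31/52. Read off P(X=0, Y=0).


Read from table: P(X=0, Y=0) = 7/52

7/52


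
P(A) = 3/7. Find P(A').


P(A') = 1 - P(A) = 1 - 3/7 = 4/7

4/7


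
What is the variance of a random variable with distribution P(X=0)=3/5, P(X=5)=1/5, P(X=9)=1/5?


E[X] = 14/5, E[X^2] = 106/5
Var(X) = E[X^2] - (E[X])^2 = 106/5 - (14/5)^2 = 334/25

334/25


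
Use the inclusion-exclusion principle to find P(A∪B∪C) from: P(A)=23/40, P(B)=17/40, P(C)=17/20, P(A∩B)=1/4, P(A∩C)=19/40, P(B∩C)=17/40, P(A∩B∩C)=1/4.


P(A∪B∪C) = P(A)+P(B)+P(C) - P(AB)-P(AC)-P(BC) + P(ABC)
= 23/40+17/40+17/20 - 1/4-19/40-17/40 + 1/4
= 19/20

19/20


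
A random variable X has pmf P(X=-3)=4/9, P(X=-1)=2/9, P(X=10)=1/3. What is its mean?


E[X] = sum(x * P(x))
= -3*4/9 - 1*2/9 + 10*1/3
= 16/9

16/9


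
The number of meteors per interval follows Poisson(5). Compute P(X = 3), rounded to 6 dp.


P(X=3) = e^(-5) * 5^3 / 3!
≈ 0.006737946999 * 125 / 6
≈ 0.140374

0.140374


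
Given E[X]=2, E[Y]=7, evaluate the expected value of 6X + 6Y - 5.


E[6X + 6Y - 5] = 6*E[X] + 6*E[Y] - 5
= (6)*(2) + (6)*(7) + (-5)
= 12 + 42 - 5 = 49

49


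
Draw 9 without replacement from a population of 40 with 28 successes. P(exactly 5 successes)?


P(X=5) = C(28,5)*C(12,4) / C(40,9)
= 98280*495 / 273438880
= 48648600/273438880 = 8505/47804

8505/47804


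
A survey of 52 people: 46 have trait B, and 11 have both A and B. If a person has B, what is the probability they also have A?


P(A|B) = P(A∩B)/P(B) = (11/52)/(46/52) = 11/46

11/46


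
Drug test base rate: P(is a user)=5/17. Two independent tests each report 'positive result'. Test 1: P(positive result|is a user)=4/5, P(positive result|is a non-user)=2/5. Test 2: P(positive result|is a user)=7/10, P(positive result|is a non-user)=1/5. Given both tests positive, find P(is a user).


After test 1: P(+) = 4/5*5/17 + 2/5*12/17 = 44/85
P(B|+) = (4/17)/(44/85) = 5/11
After test 2 (use post1 as new prior): P(+) = 7/10*5/11 + 1/5*6/11 = 47/110
P(B|+,+) = (7/22)/(47/110) = 35/47

35/47


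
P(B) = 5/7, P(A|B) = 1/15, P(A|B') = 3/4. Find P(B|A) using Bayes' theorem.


P(A) = P(A|B)P(B) + P(A|B')P(B') = 1/15*5/7 + 3/4*2/7 = 11/42
P(B|A) = P(A|B)P(B)/P(A) = (1/21)/(11/42) = 2/11

2/11


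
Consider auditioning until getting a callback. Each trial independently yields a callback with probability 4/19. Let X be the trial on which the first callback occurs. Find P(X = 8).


P(X=8) = (1-p)^7 * p = (15/19)^7 * 4/19
= 170859375/893871739 * 4/19 = 683437500/16983563041

683437500/16983563041


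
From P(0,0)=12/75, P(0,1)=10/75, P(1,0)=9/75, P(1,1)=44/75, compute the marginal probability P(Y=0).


P(Y=0) = P(0,0)+P(1,0) = 12/75 + 9/75 = 21/75 = 7/25

7/25


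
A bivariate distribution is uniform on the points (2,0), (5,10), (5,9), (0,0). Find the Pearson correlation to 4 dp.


Cov(X,Y) = 9.5000, Var(X) = 4.5000, Var(Y) = 22.6875
rho = Cov/(sqrt(VarX)*sqrt(VarY)) = 0.9402

0.9402


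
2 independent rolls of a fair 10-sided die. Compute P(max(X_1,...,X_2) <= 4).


P(max <= 4) = P(all X_i <= 4) = (P(X_1 <= 4))^2
= (4/10)^2 = (2/5)^2 = 4/25

4/25


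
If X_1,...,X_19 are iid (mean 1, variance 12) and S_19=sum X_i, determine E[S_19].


E[S_n] = n*E[X_1] = 19*1 = 19

19


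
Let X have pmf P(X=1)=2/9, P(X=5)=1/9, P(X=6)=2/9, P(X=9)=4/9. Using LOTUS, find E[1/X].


E[1/X] = sum(g(x)*P(x))
= 1*2/9 + 1/5*1/9 + 1/6*2/9 + 1/9*4/9
= 134/405

134/405


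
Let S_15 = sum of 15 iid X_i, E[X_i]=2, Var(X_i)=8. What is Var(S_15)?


By independence, Var(S_n) = n*Var(X_1) = 15*8 = 120

120


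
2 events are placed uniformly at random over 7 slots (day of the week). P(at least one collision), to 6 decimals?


P(all different) = prod((7-i)/7 for i=0..1) = 0.857143
P(at least one match) = 1 - 0.857143 = 0.142857

0.142857


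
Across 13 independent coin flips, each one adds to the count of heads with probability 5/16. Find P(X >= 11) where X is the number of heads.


P(X>=11) = P(X=11) + P(X=12) + P(X=13)
= 230419921875/2251799813685248 + 34912109375/4503599627370496 + 1220703125/4503599627370496
= 248486328125/2251799813685248

248486328125/2251799813685248


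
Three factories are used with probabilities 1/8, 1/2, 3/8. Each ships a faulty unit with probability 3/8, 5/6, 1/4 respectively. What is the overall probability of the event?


P(A) = P(A|B1)P(B1) + P(A|B2)P(B2) + P(A|B3)P(B3)
= 3/8*1/8 + 5/6*1/2 + 1/4*3/8
= 3/64 + 5/12 + 3/32 = 107/192

107/192


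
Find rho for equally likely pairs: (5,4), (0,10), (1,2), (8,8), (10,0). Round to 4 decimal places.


Cov(X,Y) = -5.8400, Var(X) = 14.9600, Var(Y) = 13.7600
rho = Cov/(sqrt(VarX)*sqrt(VarY)) = -0.4070

-0.4070


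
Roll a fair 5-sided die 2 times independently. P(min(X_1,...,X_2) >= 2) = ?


P(min >= 2) = P(all X_i >= 2) = (P(X_1 >= 2))^2
= (4/5)^2 = 16/25

16/25


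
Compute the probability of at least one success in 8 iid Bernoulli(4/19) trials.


P(at least one) = 1 - P(none)
P(none) = (1 - 4/19)^8 = (15/19)^8 = 2562890625/16983563041
P(at least one) = 1 - 2562890625/16983563041 = 14420672416/16983563041

14420672416/16983563041


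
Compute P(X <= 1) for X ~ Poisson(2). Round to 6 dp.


P(X<=1) = e^(-2)*2^0/0! + e^(-2)*2^1/1!
≈ 0.1353352832 + 0.2706705665
= 0.4060058497
≈ 0.406006

0.406006


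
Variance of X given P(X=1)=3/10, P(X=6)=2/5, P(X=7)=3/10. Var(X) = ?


E[X] = 24/5, E[X^2] = 147/5
Var(X) = E[X^2] - (E[X])^2 = 147/5 - (24/5)^2 = 159/25

159/25


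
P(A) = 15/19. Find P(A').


P(A') = 1 - P(A) = 1 - 15/19 = 4/19

4/19


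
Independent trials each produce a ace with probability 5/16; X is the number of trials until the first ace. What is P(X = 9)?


P(X=9) = (1-p)^8 * p = (11/16)^8 * 5/16
= 214358881/4294967296 * 5/16 = 1071794405/68719476736

1071794405/68719476736


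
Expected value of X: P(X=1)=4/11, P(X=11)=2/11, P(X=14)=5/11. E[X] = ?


E[X] = sum(x * P(x))
= 1*4/11 + 11*2/11 + 14*5/11
= 96/11

96/11


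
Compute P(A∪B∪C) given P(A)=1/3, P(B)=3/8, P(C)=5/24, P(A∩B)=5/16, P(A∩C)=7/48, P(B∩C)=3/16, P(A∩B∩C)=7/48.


P(A∪B∪C) = P(A)+P(B)+P(C) - P(AB)-P(AC)-P(BC) + P(ABC)
= 1/3+3/8+5/24 - 5/16-7/48-3/16 + 7/48
= 5/12

5/12


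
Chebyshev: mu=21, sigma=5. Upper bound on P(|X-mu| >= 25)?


k = 25/5 = 5
Chebyshev: P(|X-mu| >= k*sigma) <= 1/k^2 = 1/5^2 = 1/25

1/25


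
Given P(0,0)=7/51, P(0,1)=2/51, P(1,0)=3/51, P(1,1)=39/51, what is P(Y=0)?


P(Y=0) = P(0,0)+P(1,0) = 7/51 + 3/51 = 10/51

10/51


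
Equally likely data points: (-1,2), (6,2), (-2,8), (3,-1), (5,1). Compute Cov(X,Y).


E[X]=11/5, E[Y]=12/5, E[XY]=-4/5
Cov(X,Y) = E[XY] - E[X]E[Y] = -4/5 - 11/5*12/5 = -152/25

-152/25


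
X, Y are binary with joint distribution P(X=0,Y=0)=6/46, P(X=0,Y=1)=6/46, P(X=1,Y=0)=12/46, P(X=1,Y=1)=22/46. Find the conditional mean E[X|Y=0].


P(Y=0) = 18/46
E[X|Y=0] = (0*6 + 1*12)/18 = 12/18 = 2/3

2/3


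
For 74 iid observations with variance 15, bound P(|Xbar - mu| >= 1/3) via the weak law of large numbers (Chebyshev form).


Var(Xbar) = Var(X)/n = 15/74
Chebyshev: P(|Xbar-mu| >= 1/3) <= Var(Xbar)/(1/3)^2 = (15/74)/(1/9) = 135/74
Bound exceeds 1, so trivial bound: 1

1


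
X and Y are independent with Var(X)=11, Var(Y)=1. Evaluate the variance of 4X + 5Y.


Independence => Cov(X,Y)=0
Var(4X + 5Y) = 4^2*Var(X) + 5^2*Var(Y)
= 16*11 + 25*1 = 201

201


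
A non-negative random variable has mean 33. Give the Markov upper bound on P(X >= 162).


Markov: P(X >= a) <= E[X]/a
P(X >= 162) <= 33/162 = 11/54

11/54


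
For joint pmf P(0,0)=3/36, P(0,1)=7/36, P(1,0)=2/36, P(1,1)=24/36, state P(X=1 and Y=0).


Read from table: P(X=1, Y=0) = 2/36 = 1/18

1/18


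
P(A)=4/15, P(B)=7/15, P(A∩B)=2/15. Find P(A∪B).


P(A∪B) = P(A) + P(B) - P(A∩B)
= 4/15 + 7/15 - 2/15 = 3/5

3/5


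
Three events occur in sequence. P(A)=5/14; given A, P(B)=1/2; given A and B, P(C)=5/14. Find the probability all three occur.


P(A∩B∩C) = P(A) * P(B|A) * P(C|A∩B)
= 5/14 * 1/2 * 5/14
= 5/28 * 5/14 = 25/392

25/392


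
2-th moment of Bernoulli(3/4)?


For Bernoulli: X in {0,1}
E[X^2] = 0^2*(1-3/4) + 1^2*3/4 = 3/4

3/4


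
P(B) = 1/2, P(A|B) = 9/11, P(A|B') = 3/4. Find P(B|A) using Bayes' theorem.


P(A) = P(A|B)P(B) + P(A|B')P(B') = 9/11*1/2 + 3/4*1/2 = 69/88
P(B|A) = P(A|B)P(B)/P(A) = (9/22)/(69/88) = 12/23

12/23


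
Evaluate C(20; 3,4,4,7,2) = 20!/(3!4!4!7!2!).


20! = 2432902008176640000
Denominator: 3!=6 * 4!=24 * 4!=24 * 7!=5040 * 2!=2
Coefficient = 2432902008176640000 / 34836480 = 69837768000

69837768000


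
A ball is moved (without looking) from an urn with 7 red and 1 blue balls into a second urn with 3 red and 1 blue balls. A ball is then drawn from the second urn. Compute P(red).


P(transfer red) = 7/8; P(transfer blue) = 1/8
If red transferred: Urn II has 4 red of 5, so P(red|red moved) = 4/5
If blue transferred: Urn II has 3 red of 5, so P(red|blue moved) = 3/5
By total probability: P(red) = 7/8*4/5 + 1/8*3/5 = 31/40

31/40


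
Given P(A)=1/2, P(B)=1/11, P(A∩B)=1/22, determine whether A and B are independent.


P(A)*P(B) = 1/2*1/11 = 1/22
P(A∩B) = 1/22, which equals P(A)P(B), so independent

Yes, A and B are independent


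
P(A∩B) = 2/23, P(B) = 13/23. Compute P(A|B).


P(A|B) = P(A∩B)/P(B) = (2/23)/(13/23) = 2/13

2/13


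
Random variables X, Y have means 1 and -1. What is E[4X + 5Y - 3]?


E[4X + 5Y - 3] = 4*E[X] + 5*E[Y] - 3
= (4)*(1) + (5)*(-1) + (-3)
= 4 - 5 - 3 = -4

-4


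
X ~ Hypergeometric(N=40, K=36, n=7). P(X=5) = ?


P(X=5) = C(36,5)*C(4,2) / C(40,7)
= 376992*6 / 18643560
= 2261952/18643560 = 5544/45695

5544/45695


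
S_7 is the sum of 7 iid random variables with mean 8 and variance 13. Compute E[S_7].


E[S_n] = n*E[X_1] = 7*8 = 56

56


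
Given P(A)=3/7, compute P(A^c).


P(A') = 1 - P(A) = 1 - 3/7 = 4/7

4/7


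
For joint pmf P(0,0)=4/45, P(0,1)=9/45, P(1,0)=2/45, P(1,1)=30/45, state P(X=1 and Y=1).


Read from table: P(X=1, Y=1) = 30/45 = 2/3

2/3


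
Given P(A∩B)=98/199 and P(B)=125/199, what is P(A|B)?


P(A|B) = P(A∩B)/P(B) = (98/199)/(125/199) = 98/125

98/125


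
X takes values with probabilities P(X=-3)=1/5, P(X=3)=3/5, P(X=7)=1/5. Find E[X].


E[X] = sum(x * P(x))
= -3*1/5 + 3*3/5 + 7*1/5
= 13/5

13/5


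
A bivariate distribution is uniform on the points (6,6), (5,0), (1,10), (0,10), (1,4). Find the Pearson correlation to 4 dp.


Cov(X,Y) = -5.6000, Var(X) = 5.8400, Var(Y) = 14.4000
rho = Cov/(sqrt(VarX)*sqrt(VarY)) = -0.6107

-0.6107


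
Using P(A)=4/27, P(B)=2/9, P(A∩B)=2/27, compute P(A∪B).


P(A∪B) = P(A) + P(B) - P(A∩B)
= 4/27 + 2/9 - 2/27 = 8/27

8/27


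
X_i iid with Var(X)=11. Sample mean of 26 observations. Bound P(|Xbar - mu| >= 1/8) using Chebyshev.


Var(Xbar) = Var(X)/n = 11/26
Chebyshev: P(|Xbar-mu| >= 1/8) <= Var(Xbar)/(1/8)^2 = (11/26)/(1/64) = 352/13
Bound exceeds 1, so trivial bound: 1

1


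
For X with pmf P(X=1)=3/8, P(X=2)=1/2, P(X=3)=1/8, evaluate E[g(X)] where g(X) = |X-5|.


E[|X-5|] = sum(g(x)*P(x))
= 4*3/8 + 3*1/2 + 2*1/8
= 13/4

13/4


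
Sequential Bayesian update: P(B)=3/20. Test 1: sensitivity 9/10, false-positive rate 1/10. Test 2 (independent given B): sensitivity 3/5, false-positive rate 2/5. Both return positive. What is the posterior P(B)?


After test 1: P(+) = 9/10*3/20 + 1/10*17/20 = 11/50
P(B|+) = (27/200)/(11/50) = 27/44
After test 2 (use post1 as new prior): P(+) = 3/5*27/44 + 2/5*17/44 = 23/44
P(B|+,+) = (81/220)/(23/44) = 81/115

81/115


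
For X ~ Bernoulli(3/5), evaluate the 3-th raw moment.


For Bernoulli: X in {0,1}
E[X^3] = 0^3*(1-3/5) + 1^3*3/5 = 3/5

3/5


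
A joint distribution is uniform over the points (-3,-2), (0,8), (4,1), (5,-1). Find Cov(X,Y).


E[X]=3/2, E[Y]=3/2, E[XY]=5/4
Cov(X,Y) = E[XY] - E[X]E[Y] = 5/4 - 3/2*3/2 = -1

-1


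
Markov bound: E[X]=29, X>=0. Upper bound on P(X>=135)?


Markov: P(X >= a) <= E[X]/a
P(X >= 135) <= 29/135

29/135


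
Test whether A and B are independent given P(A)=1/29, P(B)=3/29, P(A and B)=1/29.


P(A)*P(B) = 1/29*3/29 = 3/841
P(A∩B) = 1/29 != 3/841, so not independent

No, A and B are not independent


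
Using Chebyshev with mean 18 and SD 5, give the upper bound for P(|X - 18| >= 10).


k = 10/5 = 2
Chebyshev: P(|X-mu| >= k*sigma) <= 1/k^2 = 1/2^2 = 1/4

1/4


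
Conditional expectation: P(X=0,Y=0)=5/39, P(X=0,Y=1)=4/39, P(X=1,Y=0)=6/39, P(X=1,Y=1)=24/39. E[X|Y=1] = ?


P(Y=1) = 28/39
E[X|Y=1] = (0*4 + 1*24)/28 = 24/28 = 6/7

6/7


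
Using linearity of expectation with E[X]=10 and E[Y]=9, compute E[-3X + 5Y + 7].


E[-3X + 5Y + 7] = -3*E[X] + 5*E[Y] + 7
= (-3)*(10) + (5)*(9) + (7)
= -30 + 45 + 7 = 22

22


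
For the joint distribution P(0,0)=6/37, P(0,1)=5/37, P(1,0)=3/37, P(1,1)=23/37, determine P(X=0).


P(X=0) = P(0,0)+P(0,1) = 6/37 + 5/37 = 11/37

11/37


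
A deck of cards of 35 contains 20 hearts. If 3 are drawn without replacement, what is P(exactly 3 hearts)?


P(X=3) = C(20,3)*C(15,0) / C(35,3)
= 1140*1 / 6545
= 1140/6545 = 228/1309

228/1309


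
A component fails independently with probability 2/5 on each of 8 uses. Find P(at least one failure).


P(at least one) = 1 - P(none)
P(none) = (1 - 2/5)^8 = (3/5)^8 = 6561/390625
P(at least one) = 1 - 6561/390625 = 384064/390625

384064/390625


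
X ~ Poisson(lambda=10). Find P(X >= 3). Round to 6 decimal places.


P(X>=3) = 1 - P(X<=2) = 1 - (e^(-10)*10^0/0! + e^(-10)*10^1/1! + e^(-10)*10^2/2!)
≈ 1 - (0.0000453999 + 0.0004539993 + 0.0022699965)
= 1 - 0.0027693957 = 0.9972306043
≈ 0.997231

0.997231


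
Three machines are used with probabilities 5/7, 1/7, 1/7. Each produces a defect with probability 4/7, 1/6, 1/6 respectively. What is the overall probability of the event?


P(A) = P(A|B1)P(B1) + P(A|B2)P(B2) + P(A|B3)P(B3)
= 4/7*5/7 + 1/6*1/7 + 1/6*1/7
= 20/49 + 1/42 + 1/42 = 67/147

67/147


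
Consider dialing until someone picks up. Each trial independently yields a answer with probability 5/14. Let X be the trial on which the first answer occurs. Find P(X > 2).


P(X > 2) = P(first 2 trials all fail) = (1-p)^2 = (9/14)^2 = 81/196

81/196


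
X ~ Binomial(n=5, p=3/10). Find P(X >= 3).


P(X>=3) = P(X=3) + P(X=4) + P(X=5)
= 1323/10000 + 567/20000 + 243/100000
= 4077/25000

4077/25000


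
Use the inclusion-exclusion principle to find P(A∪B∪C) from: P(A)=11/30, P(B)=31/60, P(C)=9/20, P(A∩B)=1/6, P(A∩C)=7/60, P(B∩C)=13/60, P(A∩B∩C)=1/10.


P(A∪B∪C) = P(A)+P(B)+P(C) - P(AB)-P(AC)-P(BC) + P(ABC)
= 11/30+31/60+9/20 - 1/6-7/60-13/60 + 1/10
= 14/15

14/15


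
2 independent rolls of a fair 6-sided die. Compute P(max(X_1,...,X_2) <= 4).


P(max <= 4) = P(all X_i <= 4) = (P(X_1 <= 4))^2
= (4/6)^2 = (2/3)^2 = 4/9

4/9


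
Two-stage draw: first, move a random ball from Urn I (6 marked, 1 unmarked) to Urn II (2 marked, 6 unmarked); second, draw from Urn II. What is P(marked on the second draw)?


P(transfer marked) = 6/7; P(transfer unmarked) = 1/7
If marked transferred: Urn II has 3 marked of 9, so P(marked|marked moved) = 1/3
If unmarked transferred: Urn II has 2 marked of 9, so P(marked|unmarked moved) = 2/9
By total probability: P(marked) = 6/7*1/3 + 1/7*2/9 = 20/63

20/63


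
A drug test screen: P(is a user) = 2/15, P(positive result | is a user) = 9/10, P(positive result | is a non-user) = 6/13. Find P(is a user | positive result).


P(A) = P(A|B)P(B) + P(A|B')P(B') = 9/10*2/15 + 6/13*13/15 = 13/25
P(B|A) = P(A|B)P(B)/P(A) = (3/25)/(13/25) = 3/13

3/13


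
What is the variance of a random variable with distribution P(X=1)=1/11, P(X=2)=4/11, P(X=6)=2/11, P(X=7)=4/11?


E[X] = 49/11, E[X^2] = 285/11
Var(X) = E[X^2] - (E[X])^2 = 285/11 - (49/11)^2 = 734/121

734/121


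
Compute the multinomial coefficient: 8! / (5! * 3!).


8! = 40320
Denominator: 5!=120 * 3!=6
Coefficient = 40320 / 720 = 56

56


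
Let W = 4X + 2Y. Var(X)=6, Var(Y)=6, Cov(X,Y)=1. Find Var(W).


Var(4X + 2Y) = 4^2*Var(X) + 2^2*Var(Y) + 2*4*2*Cov(X,Y)
= 16*6 + 4*6 + 16*1
= 96 + 24 + 16 = 136

136


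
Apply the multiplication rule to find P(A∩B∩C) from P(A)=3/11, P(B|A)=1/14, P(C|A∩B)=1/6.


P(A∩B∩C) = P(A) * P(B|A) * P(C|A∩B)
= 3/11 * 1/14 * 1/6
= 3/154 * 1/6 = 1/308

1/308


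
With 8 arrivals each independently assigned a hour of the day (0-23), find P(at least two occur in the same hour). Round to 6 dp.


P(all different) = prod((24-i)/24 for i=0..7) = 0.269399
P(at least one match) = 1 - 0.269399 = 0.730601

0.730601


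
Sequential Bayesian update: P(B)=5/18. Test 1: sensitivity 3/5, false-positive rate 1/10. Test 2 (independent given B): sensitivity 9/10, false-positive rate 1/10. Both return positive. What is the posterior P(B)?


After test 1: P(+) = 3/5*5/18 + 1/10*13/18 = 43/180
P(B|+) = (1/6)/(43/180) = 30/43
After test 2 (use post1 as new prior): P(+) = 9/10*30/43 + 1/10*13/43 = 283/430
P(B|+,+) = (27/43)/(283/430) = 270/283

270/283


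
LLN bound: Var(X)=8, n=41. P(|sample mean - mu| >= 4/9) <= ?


Var(Xbar) = Var(X)/n = 8/41
Chebyshev: P(|Xbar-mu| >= 4/9) <= Var(Xbar)/(4/9)^2 = (8/41)/(16/81) = 81/82

81/82


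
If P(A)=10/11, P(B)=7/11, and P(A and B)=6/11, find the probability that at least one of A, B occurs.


P(A∪B) = P(A) + P(B) - P(A∩B)
= 10/11 + 7/11 - 6/11 = 1

1


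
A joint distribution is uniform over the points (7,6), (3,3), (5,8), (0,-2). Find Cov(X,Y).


E[X]=15/4, E[Y]=15/4, E[XY]=91/4
Cov(X,Y) = E[XY] - E[X]E[Y] = 91/4 - 15/4*15/4 = 139/16

139/16


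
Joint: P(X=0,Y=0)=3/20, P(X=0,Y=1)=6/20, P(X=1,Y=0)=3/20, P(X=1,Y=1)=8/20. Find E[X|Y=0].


P(Y=0) = 6/20
E[X|Y=0] = (0*3 + 1*3)/6 = 3/6 = 1/2

1/2


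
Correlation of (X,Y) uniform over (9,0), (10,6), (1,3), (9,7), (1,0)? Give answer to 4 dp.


Cov(X,Y) = 6.0000, Var(X) = 16.8000, Var(Y) = 8.5600
rho = Cov/(sqrt(VarX)*sqrt(VarY)) = 0.5003

0.5003


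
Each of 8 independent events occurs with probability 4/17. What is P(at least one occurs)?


P(at least one) = 1 - P(none)
P(none) = (1 - 4/17)^8 = (13/17)^8 = 815730721/6975757441
P(at least one) = 1 - 815730721/6975757441 = 6160026720/6975757441

6160026720/6975757441


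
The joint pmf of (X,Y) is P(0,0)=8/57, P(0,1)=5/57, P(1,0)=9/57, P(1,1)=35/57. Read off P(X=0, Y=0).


Read from table: P(X=0, Y=0) = 8/57

8/57


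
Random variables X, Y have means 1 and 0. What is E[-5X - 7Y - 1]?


E[-5X - 7Y - 1] = -5*E[X] - 7*E[Y] - 1
= (-5)*(1) + (-7)*(0) + (-1)
= -5 + 0 - 1 = -6

-6


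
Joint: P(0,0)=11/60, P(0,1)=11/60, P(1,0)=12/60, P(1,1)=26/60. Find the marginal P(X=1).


P(X=1) = P(1,0)+P(1,1) = 12/60 + 26/60 = 38/60 = 19/30

19/30


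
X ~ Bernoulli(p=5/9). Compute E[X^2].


For Bernoulli: X in {0,1}
E[X^2] = 0^2*(1-5/9) + 1^2*5/9 = 5/9

5/9


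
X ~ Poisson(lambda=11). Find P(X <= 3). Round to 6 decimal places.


P(X<=3) = e^(-11)*11^0/0! + e^(-11)*11^1/1! + e^(-11)*11^2/2! + e^(-11)*11^3/3!
≈ 0.0000167017 + 0.0001837187 + 0.0010104529 + 0.0037049940
= 0.0049158673
≈ 0.004916

0.004916


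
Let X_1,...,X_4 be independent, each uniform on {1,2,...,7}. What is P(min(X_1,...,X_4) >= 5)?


P(min >= 5) = P(all X_i >= 5) = (P(X_1 >= 5))^4
= (3/7)^4 = 81/2401

81/2401


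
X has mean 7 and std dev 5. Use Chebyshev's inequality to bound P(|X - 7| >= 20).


k = 20/5 = 4
Chebyshev: P(|X-mu| >= k*sigma) <= 1/k^2 = 1/4^2 = 1/16

1/16


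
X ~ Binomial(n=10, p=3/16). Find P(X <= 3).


P(X<=3) = P(X=0) + P(X=1) + P(X=2) + P(X=3)
= 137858491849/1099511627776 + 159067490595/549755813888 + 330370942005/1099511627776 + 25413149385/137438953472
= 247417402531/274877906944

247417402531/274877906944


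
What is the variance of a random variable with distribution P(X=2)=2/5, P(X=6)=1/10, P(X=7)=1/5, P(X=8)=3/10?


E[X] = 26/5, E[X^2] = 171/5
Var(X) = E[X^2] - (E[X])^2 = 171/5 - (26/5)^2 = 179/25

179/25


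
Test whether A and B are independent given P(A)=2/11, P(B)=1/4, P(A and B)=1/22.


P(A)*P(B) = 2/11*1/4 = 1/22
P(A∩B) = 1/22, which equals P(A)P(B), so independent

Yes, A and B are independent


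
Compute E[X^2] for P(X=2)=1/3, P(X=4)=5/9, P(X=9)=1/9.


E[X^2] = sum(g(x)*P(x))
= 4*1/3 + 16*5/9 + 81*1/9
= 173/9

173/9


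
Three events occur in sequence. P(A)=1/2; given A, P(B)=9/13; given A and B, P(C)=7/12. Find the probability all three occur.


P(A∩B∩C) = P(A) * P(B|A) * P(C|A∩B)
= 1/2 * 9/13 * 7/12
= 9/26 * 7/12 = 21/104

21/104


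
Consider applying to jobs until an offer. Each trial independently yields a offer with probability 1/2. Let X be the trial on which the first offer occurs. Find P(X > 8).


P(X > 8) = P(first 8 trials all fail) = (1-p)^8 = (1/2)^8 = 1/256

1/256


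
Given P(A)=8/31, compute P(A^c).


P(A') = 1 - P(A) = 1 - 8/31 = 23/31

23/31


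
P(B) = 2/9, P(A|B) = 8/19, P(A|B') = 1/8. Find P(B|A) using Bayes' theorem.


P(A) = P(A|B)P(B) + P(A|B')P(B') = 8/19*2/9 + 1/8*7/9 = 29/152
P(B|A) = P(A|B)P(B)/P(A) = (16/171)/(29/152) = 128/261

128/261


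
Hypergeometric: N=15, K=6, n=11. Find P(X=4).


P(X=4) = C(6,4)*C(9,7) / C(15,11)
= 15*36 / 1365
= 540/1365 = 36/91

36/91


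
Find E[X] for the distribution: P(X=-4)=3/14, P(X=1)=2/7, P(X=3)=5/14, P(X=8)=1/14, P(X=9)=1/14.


E[X] = sum(x * P(x))
= -4*3/14 + 1*2/7 + 3*5/14 + 8*1/14 + 9*1/14
= 12/7

12/7


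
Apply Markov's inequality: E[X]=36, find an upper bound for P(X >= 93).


Markov: P(X >= a) <= E[X]/a
P(X >= 93) <= 36/93 = 12/31

12/31


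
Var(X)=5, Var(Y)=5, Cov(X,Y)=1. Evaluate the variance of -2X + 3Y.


Var(-2X + 3Y) = (-2)^2*Var(X) + 3^2*Var(Y) + 2*(-2)*3*Cov(X,Y)
= 4*5 + 9*5 - 12*1
= 20 + 45 - 12 = 53

53


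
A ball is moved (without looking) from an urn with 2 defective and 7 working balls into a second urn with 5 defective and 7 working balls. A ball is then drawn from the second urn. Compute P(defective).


P(transfer defective) = 2/9; P(transfer working) = 7/9
If defective transferred: Urn II has 6 defective of 13, so P(defective|defective moved) = 6/13
If working transferred: Urn II has 5 defective of 13, so P(defective|working moved) = 5/13
By total probability: P(defective) = 2/9*6/13 + 7/9*5/13 = 47/117

47/117


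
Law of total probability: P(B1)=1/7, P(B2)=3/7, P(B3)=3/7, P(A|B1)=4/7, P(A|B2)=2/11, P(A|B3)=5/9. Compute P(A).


P(A) = P(A|B1)P(B1) + P(A|B2)P(B2) + P(A|B3)P(B3)
= 4/7*1/7 + 2/11*3/7 + 5/9*3/7
= 4/49 + 6/77 + 5/21 = 643/1617

643/1617


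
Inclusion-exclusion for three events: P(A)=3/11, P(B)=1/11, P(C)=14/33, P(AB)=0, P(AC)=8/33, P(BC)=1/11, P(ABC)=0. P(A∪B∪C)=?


P(A∪B∪C) = P(A)+P(B)+P(C) - P(AB)-P(AC)-P(BC) + P(ABC)
= 3/11+1/11+14/33 - 0-8/33-1/11 + 0
= 5/11

5/11


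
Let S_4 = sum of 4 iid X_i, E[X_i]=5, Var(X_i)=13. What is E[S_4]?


E[S_n] = n*E[X_1] = 4*5 = 20

20


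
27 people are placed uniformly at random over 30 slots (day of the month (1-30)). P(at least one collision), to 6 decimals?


P(all different) = prod((30-i)/30 for i=0..26) = 0.000000
P(at least one match) = 1 - 0.000000 = 1.000000

1.000000


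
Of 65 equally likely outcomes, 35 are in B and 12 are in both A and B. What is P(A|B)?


P(A|B) = P(A∩B)/P(B) = (12/65)/(35/65) = 12/35

12/35


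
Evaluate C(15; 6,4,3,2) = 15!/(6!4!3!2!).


15! = 1307674368000
Denominator: 6!=720 * 4!=24 * 3!=6 * 2!=2
Coefficient = 1307674368000 / 207360 = 6306300

6306300


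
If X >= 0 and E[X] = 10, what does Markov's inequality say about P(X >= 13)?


Markov: P(X >= a) <= E[X]/a
P(X >= 13) <= 10/13

10/13


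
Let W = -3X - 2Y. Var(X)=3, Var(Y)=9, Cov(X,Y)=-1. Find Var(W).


Var(-3X - 2Y) = (-3)^2*Var(X) + (-2)^2*Var(Y) + 2*(-3)*(-2)*Cov(X,Y)
= 9*3 + 4*9 + 12*(-1)
= 27 + 36 - 12 = 51

51


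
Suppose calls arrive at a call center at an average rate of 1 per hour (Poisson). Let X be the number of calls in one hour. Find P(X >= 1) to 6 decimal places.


P(X>=1) = 1 - P(X<=0) = 1 - (e^(-1)*1^0/0!)
≈ 1 - 0.3678794412 = 0.6321205588
≈ 0.632121

0.632121


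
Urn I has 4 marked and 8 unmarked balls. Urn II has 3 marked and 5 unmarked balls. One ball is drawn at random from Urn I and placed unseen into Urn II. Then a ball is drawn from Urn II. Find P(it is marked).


P(transfer marked) = 4/12 = 1/3; P(transfer unmarked) = 2/3
If marked transferred: Urn II has 4 marked of 9, so P(marked|marked moved) = 4/9
If unmarked transferred: Urn II has 3 marked of 9, so P(marked|unmarked moved) = 1/3
By total probability: P(marked) = 1/3*4/9 + 2/3*1/3 = 10/27

10/27


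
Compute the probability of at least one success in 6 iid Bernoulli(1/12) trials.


P(at least one) = 1 - P(none)
P(none) = (1 - 1/12)^6 = (11/12)^6 = 1771561/2985984
P(at least one) = 1 - 1771561/2985984 = 1214423/2985984

1214423/2985984


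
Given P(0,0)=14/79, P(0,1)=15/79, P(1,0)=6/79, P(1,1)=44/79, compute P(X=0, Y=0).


Read from table: P(X=0, Y=0) = 14/79

14/79


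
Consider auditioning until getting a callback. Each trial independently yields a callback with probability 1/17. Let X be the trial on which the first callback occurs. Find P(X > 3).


P(X > 3) = P(first 3 trials all fail) = (1-p)^3 = (16/17)^3 = 4096/4913

4096/4913


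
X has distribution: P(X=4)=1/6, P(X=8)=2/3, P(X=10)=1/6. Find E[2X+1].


E[2X+1] = sum(g(x)*P(x))
= 9*1/6 + 17*2/3 + 21*1/6
= 49/3

49/3


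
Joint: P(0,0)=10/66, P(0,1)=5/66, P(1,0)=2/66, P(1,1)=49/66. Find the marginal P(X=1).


P(X=1) = P(1,0)+P(1,1) = 2/66 + 49/66 = 51/66 = 17/22

17/22


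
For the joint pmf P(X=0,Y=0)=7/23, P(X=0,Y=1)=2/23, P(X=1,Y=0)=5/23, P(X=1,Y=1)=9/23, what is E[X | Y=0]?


P(Y=0) = 12/23
E[X|Y=0] = (0*7 + 1*5)/12 = 5/12

5/12


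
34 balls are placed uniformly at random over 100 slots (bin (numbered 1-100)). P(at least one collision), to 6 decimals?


P(all different) = prod((100-i)/100 for i=0..33) = 0.001714
P(at least one match) = 1 - 0.001714 = 0.998286

0.998286


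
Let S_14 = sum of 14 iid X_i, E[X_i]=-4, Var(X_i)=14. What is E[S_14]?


E[S_n] = n*E[X_1] = 14*-4 = -56

-56


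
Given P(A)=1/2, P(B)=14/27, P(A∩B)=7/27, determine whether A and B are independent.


P(A)*P(B) = 1/2*14/27 = 7/27
P(A∩B) = 7/27, which equals P(A)P(B), so independent

Yes, A and B are independent


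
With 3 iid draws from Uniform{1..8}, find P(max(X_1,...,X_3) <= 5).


P(max <= 5) = P(all X_i <= 5) = (P(X_1 <= 5))^3
= (5/8)^3 = 125/512

125/512


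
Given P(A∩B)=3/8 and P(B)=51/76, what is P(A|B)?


P(A|B) = P(A∩B)/P(B) = (57/152)/(102/152) = 57/102 = 19/34

19/34


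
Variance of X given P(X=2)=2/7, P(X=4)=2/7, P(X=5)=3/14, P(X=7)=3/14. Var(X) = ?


E[X] = 30/7, E[X^2] = 151/7
Var(X) = E[X^2] - (E[X])^2 = 151/7 - (30/7)^2 = 157/49

157/49


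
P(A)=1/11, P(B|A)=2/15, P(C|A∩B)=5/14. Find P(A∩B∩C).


P(A∩B∩C) = P(A) * P(B|A) * P(C|A∩B)
= 1/11 * 2/15 * 5/14
= 2/165 * 5/14 = 1/231

1/231


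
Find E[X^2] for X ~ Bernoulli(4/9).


For Bernoulli: X in {0,1}
E[X^2] = 0^2*(1-4/9) + 1^2*4/9 = 4/9

4/9


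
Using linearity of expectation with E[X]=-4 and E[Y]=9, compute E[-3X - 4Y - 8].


E[-3X - 4Y - 8] = -3*E[X] - 4*E[Y] - 8
= (-3)*(-4) + (-4)*(9) + (-8)
= 12 - 36 - 8 = -32

-32


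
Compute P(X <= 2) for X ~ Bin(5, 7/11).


P(X<=2) = P(X=0) + P(X=1) + P(X=2)
= 1024/161051 + 8960/161051 + 31360/161051
= 41344/161051

41344/161051


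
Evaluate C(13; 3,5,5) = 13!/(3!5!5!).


13! = 6227020800
Denominator: 3!=6 * 5!=120 * 5!=120
Coefficient = 6227020800 / 86400 = 72072

72072


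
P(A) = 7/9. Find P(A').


P(A') = 1 - P(A) = 1 - 7/9 = 2/9

2/9


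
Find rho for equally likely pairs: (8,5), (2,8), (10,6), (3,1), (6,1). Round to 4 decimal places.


Cov(X,Y) = 0.6400, Var(X) = 8.9600, Var(Y) = 7.7600
rho = Cov/(sqrt(VarX)*sqrt(VarY)) = 0.0768

0.0768


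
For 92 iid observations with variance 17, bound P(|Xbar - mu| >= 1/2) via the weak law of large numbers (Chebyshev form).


Var(Xbar) = Var(X)/n = 17/92
Chebyshev: P(|Xbar-mu| >= 1/2) <= Var(Xbar)/(1/2)^2 = (17/92)/(1/4) = 17/23

17/23


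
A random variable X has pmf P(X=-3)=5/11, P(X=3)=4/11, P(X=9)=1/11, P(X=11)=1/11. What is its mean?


E[X] = sum(x * P(x))
= -3*5/11 + 3*4/11 + 9*1/11 + 11*1/11
= 17/11

17/11


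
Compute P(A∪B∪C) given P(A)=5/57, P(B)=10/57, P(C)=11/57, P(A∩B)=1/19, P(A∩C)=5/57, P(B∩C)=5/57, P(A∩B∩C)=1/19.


P(A∪B∪C) = P(A)+P(B)+P(C) - P(AB)-P(AC)-P(BC) + P(ABC)
= 5/57+10/57+11/57 - 1/19-5/57-5/57 + 1/19
= 16/57

16/57


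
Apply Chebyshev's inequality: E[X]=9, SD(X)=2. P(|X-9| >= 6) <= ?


k = 6/2 = 3
Chebyshev: P(|X-mu| >= k*sigma) <= 1/k^2 = 1/3^2 = 1/9

1/9


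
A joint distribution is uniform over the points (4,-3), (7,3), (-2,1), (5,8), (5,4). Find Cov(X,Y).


E[X]=19/5, E[Y]=13/5, E[XY]=67/5
Cov(X,Y) = E[XY] - E[X]E[Y] = 67/5 - 19/5*13/5 = 88/25

88/25


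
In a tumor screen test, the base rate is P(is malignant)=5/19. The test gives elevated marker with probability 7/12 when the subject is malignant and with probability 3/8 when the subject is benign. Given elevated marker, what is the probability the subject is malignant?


P(A) = P(A|B)P(B) + P(A|B')P(B') = 7/12*5/19 + 3/8*14/19 = 49/114
P(B|A) = P(A|B)P(B)/P(A) = (35/228)/(49/114) = 5/14

5/14


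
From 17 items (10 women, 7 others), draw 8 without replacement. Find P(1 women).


P(X=1) = C(10,1)*C(7,7) / C(17,8)
= 10*1 / 24310
= 10/24310 = 1/2431

1/2431


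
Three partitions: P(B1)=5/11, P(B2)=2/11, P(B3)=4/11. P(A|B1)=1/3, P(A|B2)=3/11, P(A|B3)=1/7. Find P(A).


P(A) = P(A|B1)P(B1) + P(A|B2)P(B2) + P(A|B3)P(B3)
= 1/3*5/11 + 3/11*2/11 + 1/7*4/11
= 5/33 + 6/121 + 4/77 = 643/2541

643/2541


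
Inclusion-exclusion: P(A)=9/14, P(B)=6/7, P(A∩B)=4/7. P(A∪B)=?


P(A∪B) = P(A) + P(B) - P(A∩B)
= 9/14 + 6/7 - 4/7 = 13/14

13/14


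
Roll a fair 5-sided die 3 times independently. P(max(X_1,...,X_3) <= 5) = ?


P(max <= 5) = P(all X_i <= 5) = (P(X_1 <= 5))^3
= (5/5)^3 = 1^3 = 1

1


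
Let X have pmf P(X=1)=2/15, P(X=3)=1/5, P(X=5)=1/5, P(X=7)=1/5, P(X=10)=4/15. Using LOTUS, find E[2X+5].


E[2X+5] = sum(g(x)*P(x))
= 7*2/15 + 11*1/5 + 15*1/5 + 19*1/5 + 25*4/15
= 83/5

83/5


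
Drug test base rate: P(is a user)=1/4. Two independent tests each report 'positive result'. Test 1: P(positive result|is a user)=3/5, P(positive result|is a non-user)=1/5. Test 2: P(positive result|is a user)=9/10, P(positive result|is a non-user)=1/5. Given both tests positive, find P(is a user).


After test 1: P(+) = 3/5*1/4 + 1/5*3/4 = 3/10
P(B|+) = (3/20)/(3/10) = 1/2
After test 2 (use post1 as new prior): P(+) = 9/10*1/2 + 1/5*1/2 = 11/20
P(B|+,+) = (9/20)/(11/20) = 9/11

9/11


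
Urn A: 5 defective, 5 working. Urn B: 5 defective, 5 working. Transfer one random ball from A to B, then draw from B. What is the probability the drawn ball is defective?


P(transfer defective) = 5/10 = 1/2; P(transfer working) = 1/2
If defective transferred: Urn II has 6 defective of 11, so P(defective|defective moved) = 6/11
If working transferred: Urn II has 5 defective of 11, so P(defective|working moved) = 5/11
By total probability: P(defective) = 1/2*6/11 + 1/2*5/11 = 1/2

1/2


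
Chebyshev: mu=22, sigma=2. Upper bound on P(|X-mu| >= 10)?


k = 10/2 = 5
Chebyshev: P(|X-mu| >= k*sigma) <= 1/k^2 = 1/5^2 = 1/25

1/25


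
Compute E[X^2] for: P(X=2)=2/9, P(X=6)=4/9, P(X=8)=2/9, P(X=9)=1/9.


E[X^2] = sum(x^2 * P(x))
= 4*2/9 + 36*4/9 + 64*2/9 + 81*1/9
= 361/9

361/9


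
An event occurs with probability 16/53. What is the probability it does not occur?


P(A') = 1 - P(A) = 1 - 16/53 = 37/53

37/53


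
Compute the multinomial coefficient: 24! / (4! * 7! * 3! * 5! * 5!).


24! = 620448401733239439360000
Denominator: 4!=24 * 7!=5040 * 3!=6 * 5!=120 * 5!=120
Coefficient = 620448401733239439360000 / 10450944000 = 59367689821440

59367689821440


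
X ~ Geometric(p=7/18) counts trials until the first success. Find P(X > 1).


P(X > 1) = P(first 1 trials all fail) = (1-p)^1 = (11/18)^1 = 11/18

11/18


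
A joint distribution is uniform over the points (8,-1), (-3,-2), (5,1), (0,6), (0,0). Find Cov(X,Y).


E[X]=2, E[Y]=4/5, E[XY]=3/5
Cov(X,Y) = E[XY] - E[X]E[Y] = 3/5 - 2*4/5 = -1

-1


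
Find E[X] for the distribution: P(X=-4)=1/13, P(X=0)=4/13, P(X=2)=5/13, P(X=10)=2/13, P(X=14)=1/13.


E[X] = sum(x * P(x))
= -4*1/13 + 0*4/13 + 2*5/13 + 10*2/13 + 14*1/13
= 40/13

40/13


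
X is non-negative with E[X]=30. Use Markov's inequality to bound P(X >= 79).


Markov: P(X >= a) <= E[X]/a
P(X >= 79) <= 30/79

30/79


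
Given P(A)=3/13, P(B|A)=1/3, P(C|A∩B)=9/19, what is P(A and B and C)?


P(A∩B∩C) = P(A) * P(B|A) * P(C|A∩B)
= 3/13 * 1/3 * 9/19
= 1/13 * 9/19 = 9/247

9/247


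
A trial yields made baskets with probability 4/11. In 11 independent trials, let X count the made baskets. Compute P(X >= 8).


P(X>=8) = P(X=8) + P(X=9) + P(X=10) + P(X=11)
= 337182720/25937424601 + 64225280/25937424601 + 7340032/25937424601 + 4194304/285311670611
= 4500422656/285311670611

4500422656/285311670611


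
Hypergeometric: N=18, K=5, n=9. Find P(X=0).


P(X=0) = C(5,0)*C(13,9) / C(18,9)
= 1*715 / 48620
= 715/48620 = 1/68

1/68


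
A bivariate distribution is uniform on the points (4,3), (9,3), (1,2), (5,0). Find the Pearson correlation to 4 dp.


Cov(X,Y) = 0.7500, Var(X) = 8.1875, Var(Y) = 1.5000
rho = Cov/(sqrt(VarX)*sqrt(VarY)) = 0.2140

0.2140


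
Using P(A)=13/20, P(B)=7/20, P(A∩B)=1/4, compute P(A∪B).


P(A∪B) = P(A) + P(B) - P(A∩B)
= 13/20 + 7/20 - 1/4 = 3/4

3/4


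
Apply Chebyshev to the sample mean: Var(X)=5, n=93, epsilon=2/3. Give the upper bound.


Var(Xbar) = Var(X)/n = 5/93
Chebyshev: P(|Xbar-mu| >= 2/3) <= Var(Xbar)/(2/3)^2 = (5/93)/(4/9) = 15/124

15/124


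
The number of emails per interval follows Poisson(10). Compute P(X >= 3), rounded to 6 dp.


P(X>=3) = 1 - P(X<=2) = 1 - (e^(-10)*10^0/0! + e^(-10)*10^1/1! + e^(-10)*10^2/2!)
≈ 1 - (0.0000453999 + 0.0004539993 + 0.0022699965)
= 1 - 0.0027693957 = 0.9972306043
≈ 0.997231

0.997231


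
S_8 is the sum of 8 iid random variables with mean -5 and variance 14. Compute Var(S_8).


By independence, Var(S_n) = n*Var(X_1) = 8*14 = 112

112


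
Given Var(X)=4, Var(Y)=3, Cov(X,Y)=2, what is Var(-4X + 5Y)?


Var(-4X + 5Y) = (-4)^2*Var(X) + 5^2*Var(Y) + 2*(-4)*5*Cov(X,Y)
= 16*4 + 25*3 - 40*2
= 64 + 75 - 80 = 59

59


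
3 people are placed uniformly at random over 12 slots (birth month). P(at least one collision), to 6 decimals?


P(all different) = prod((12-i)/12 for i=0..2) = 0.763889
P(at least one match) = 1 - 0.763889 = 0.236111

0.236111


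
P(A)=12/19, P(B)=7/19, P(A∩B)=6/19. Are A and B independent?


P(A)*P(B) = 12/19*7/19 = 84/361
P(A∩B) = 6/19 != 84/361, so not independent

No, A and B are not independent


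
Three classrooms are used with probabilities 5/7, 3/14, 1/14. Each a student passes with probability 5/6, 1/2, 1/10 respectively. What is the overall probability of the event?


P(A) = P(A|B1)P(B1) + P(A|B2)P(B2) + P(A|B3)P(B3)
= 5/6*5/7 + 1/2*3/14 + 1/10*1/14
= 25/42 + 3/28 + 1/140 = 149/210

149/210


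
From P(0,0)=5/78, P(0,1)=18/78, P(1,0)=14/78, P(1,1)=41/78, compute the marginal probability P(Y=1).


P(Y=1) = P(0,1)+P(1,1) = 18/78 + 41/78 = 59/78

59/78


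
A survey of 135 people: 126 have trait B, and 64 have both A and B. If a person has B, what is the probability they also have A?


P(A|B) = P(A∩B)/P(B) = (64/135)/(126/135) = 64/126 = 32/63

32/63


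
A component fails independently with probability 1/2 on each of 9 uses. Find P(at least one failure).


P(at least one) = 1 - P(none)
P(none) = (1 - 1/2)^9 = (1/2)^9 = 1/512
P(at least one) = 1 - 1/512 = 511/512

511/512


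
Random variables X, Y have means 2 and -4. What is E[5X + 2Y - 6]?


E[5X + 2Y - 6] = 5*E[X] + 2*E[Y] - 6
= (5)*(2) + (2)*(-4) + (-6)
= 10 - 8 - 6 = -4

-4


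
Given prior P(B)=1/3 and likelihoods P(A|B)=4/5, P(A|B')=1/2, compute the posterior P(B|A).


P(A) = P(A|B)P(B) + P(A|B')P(B') = 4/5*1/3 + 1/2*2/3 = 3/5
P(B|A) = P(A|B)P(B)/P(A) = (4/15)/(3/5) = 4/9

4/9


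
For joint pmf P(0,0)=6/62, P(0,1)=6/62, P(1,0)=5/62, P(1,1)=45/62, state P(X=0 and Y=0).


Read from table: P(X=0, Y=0) = 6/62 = 3/31

3/31


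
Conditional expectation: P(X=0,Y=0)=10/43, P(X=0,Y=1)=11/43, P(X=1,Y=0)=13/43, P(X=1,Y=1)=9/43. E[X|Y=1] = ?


P(Y=1) = 20/43
E[X|Y=1] = (0*11 + 1*9)/20 = 9/20

9/20


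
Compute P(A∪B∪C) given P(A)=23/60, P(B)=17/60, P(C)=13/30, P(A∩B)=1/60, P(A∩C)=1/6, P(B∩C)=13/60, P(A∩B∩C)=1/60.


P(A∪B∪C) = P(A)+P(B)+P(C) - P(AB)-P(AC)-P(BC) + P(ABC)
= 23/60+17/60+13/30 - 1/60-1/6-13/60 + 1/60
= 43/60

43/60


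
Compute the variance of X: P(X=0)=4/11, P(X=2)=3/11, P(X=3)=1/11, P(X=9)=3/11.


E[X] = 36/11, E[X^2] = 24
Var(X) = E[X^2] - (E[X])^2 = 24 - (36/11)^2 = 1608/121

1608/121


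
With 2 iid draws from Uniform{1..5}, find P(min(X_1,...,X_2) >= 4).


P(min >= 4) = P(all X_i >= 4) = (P(X_1 >= 4))^2
= (2/5)^2 = 4/25

4/25


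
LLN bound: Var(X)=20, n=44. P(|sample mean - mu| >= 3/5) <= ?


Var(Xbar) = Var(X)/n = 20/44
Chebyshev: P(|Xbar-mu| >= 3/5) <= Var(Xbar)/(3/5)^2 = (5/11)/(9/25) = 125/99
Bound exceeds 1, so trivial bound: 1

1


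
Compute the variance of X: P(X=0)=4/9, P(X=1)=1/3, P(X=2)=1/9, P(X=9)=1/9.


E[X] = 14/9, E[X^2] = 88/9
Var(X) = E[X^2] - (E[X])^2 = 88/9 - (14/9)^2 = 596/81

596/81


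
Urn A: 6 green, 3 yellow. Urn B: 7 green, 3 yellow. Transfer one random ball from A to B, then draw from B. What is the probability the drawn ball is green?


P(transfer green) = 6/9 = 2/3; P(transfer yellow) = 1/3
If green transferred: Urn II has 8 green of 11, so P(green|green moved) = 8/11
If yellow transferred: Urn II has 7 green of 11, so P(green|yellow moved) = 7/11
By total probability: P(green) = 2/3*8/11 + 1/3*7/11 = 23/33

23/33


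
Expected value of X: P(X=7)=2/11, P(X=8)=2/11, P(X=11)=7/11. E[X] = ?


E[X] = sum(x * P(x))
= 7*2/11 + 8*2/11 + 11*7/11
= 107/11

107/11


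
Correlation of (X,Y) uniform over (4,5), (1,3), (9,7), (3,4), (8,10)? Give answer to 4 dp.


Cov(X,Y) = 6.6000, Var(X) = 9.2000, Var(Y) = 6.1600
rho = Cov/(sqrt(VarX)*sqrt(VarY)) = 0.8767

0.8767


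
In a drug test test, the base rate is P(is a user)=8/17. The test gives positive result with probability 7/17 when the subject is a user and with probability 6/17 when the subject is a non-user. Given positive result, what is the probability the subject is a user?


P(A) = P(A|B)P(B) + P(A|B')P(B') = 7/17*8/17 + 6/17*9/17 = 110/289
P(B|A) = P(A|B)P(B)/P(A) = (56/289)/(110/289) = 28/55

28/55


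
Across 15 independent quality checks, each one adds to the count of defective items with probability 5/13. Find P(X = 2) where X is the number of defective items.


P(X=2) = C(15,2) * p^2 * (1-p)^13
= 105 * 25/169 * 549755813888/302875106592253
= 1443109011456000/51185893014090757

1443109011456000/51185893014090757


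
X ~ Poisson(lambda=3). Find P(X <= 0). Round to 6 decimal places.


P(X<=0) = e^(-3)*3^0/0!
≈ 0.0497870684
≈ 0.049787

0.049787


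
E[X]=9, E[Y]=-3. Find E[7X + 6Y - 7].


E[7X + 6Y - 7] = 7*E[X] + 6*E[Y] - 7
= (7)*(9) + (6)*(-3) + (-7)
= 63 - 18 - 7 = 38

38


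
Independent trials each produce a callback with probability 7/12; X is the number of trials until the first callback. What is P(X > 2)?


P(X > 2) = P(first 2 trials all fail) = (1-p)^2 = (5/12)^2 = 25/144

25/144
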